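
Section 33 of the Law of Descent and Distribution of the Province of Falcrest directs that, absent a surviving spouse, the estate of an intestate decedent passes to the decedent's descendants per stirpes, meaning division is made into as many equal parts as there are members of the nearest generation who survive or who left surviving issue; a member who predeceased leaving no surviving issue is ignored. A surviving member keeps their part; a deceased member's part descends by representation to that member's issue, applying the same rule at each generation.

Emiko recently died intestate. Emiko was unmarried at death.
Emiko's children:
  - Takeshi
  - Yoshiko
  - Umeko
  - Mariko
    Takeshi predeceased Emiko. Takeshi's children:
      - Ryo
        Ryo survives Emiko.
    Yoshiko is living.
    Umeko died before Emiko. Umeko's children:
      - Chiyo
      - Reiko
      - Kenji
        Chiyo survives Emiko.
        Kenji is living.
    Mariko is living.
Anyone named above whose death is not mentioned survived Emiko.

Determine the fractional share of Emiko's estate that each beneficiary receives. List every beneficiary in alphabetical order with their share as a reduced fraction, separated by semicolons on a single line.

There is no surviving spouse, so the entire estate passes to Emiko's descendants per stirpes.
The estate is divided into 4 equal shares of 1/4 among Takeshi, Yoshiko, Umeko, Mariko.
Takeshi predeceased; the 1/4 allotted to Takeshi's branch passes to Takeshi's issue by representation.
Ryo is the sole taker at this level and receives the full 1/4.
Yoshiko is living and takes 1/4.
Umeko predeceased; the 1/4 allotted to Umeko's branch passes to Umeko's issue by representation.
The 1/4 is divided into 3 equal shares of 1/12 among Chiyo, Reiko, Kenji.
Chiyo is living and takes 1/12.
Reiko is living and takes 1/12.
Kenji is living and takes 1/12.
Mariko is living and takes 1/4.

Chiyo 1/12; Kenji 1/12; Mariko 1/4; Reiko 1/12; Ryo 1/4; Yoshiko 1/4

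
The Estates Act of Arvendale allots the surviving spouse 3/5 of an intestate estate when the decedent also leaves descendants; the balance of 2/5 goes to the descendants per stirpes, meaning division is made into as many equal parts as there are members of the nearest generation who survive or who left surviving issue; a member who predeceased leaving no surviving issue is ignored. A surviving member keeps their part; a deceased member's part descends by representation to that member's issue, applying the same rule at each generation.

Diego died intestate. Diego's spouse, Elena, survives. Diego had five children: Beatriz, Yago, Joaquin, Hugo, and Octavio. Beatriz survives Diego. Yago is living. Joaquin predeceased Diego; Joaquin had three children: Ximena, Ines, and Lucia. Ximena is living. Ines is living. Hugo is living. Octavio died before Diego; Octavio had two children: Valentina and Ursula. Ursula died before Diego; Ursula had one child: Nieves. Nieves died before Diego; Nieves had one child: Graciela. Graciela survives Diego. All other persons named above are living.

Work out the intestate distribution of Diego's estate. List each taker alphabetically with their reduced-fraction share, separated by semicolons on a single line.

Beatriz 2/25; Elena 3/5; Graciela 1/25; Hugo 2/25; Ines 2/75; Lucia 2/75; Valentina 1/25; Ximena 2/75; Yago 2/25

Elena, as surviving spouse, takes 3/5.
The remaining 2/5 passes to Diego's descendants per stirpes.
The 2/5 is divided into 5 equal shares of 2/25 among Beatriz, Yago, Joaquin, Hugo, Octavio.
Beatriz is living and takes 2/25.
Yago is living and takes 2/25.
Joaquin predeceased; the 2/25 allotted to Joaquin's branch passes to Joaquin's issue by representation.
The 2/25 is divided into 3 equal shares of 2/75 among Ximena, Ines, Lucia.
Ximena is living and takes 2/75.
Ines is living and takes 2/75.
Lucia is living and takes 2/75.
Hugo is living and takes 2/25.
Octavio predeceased; the 2/25 allotted to Octavio's branch passes to Octavio's issue by representation.
The 2/25 is divided into 2 equal shares of 1/25 among Valentina, Ursula.
Valentina is living and takes 1/25.
Ursula predeceased; the 1/25 allotted to Ursula's branch passes to Ursula's issue by representation.
Nieves's line is the sole branch at this level, so the full 1/25 passes to Nieves's issue by representation.
Graciela is the sole taker at this level and receives the full 1/25.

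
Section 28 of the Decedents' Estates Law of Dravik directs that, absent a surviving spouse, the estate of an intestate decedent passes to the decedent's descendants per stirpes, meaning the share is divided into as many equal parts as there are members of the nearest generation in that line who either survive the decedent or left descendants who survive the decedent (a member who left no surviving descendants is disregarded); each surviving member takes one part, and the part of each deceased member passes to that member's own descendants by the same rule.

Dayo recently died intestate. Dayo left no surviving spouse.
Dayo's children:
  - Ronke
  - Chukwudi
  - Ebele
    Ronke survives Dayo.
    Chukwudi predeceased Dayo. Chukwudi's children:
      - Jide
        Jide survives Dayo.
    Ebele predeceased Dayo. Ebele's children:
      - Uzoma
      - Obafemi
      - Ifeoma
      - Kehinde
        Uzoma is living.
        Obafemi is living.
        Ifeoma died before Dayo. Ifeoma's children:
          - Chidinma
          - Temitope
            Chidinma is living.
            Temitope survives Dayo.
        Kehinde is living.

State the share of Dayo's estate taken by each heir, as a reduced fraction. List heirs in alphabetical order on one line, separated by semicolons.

Chidinma 1/24; Jide 1/3; Kehinde 1/12; Obafemi 1/12; Ronke 1/3; Temitope 1/24; Uzoma 1/12

There is no surviving spouse, so the entire estate passes to Dayo's descendants per stirpes.
The estate is divided into 3 equal shares of 1/3 among Ronke, Chukwudi, Ebele.
Ronke is living and takes 1/3.
Chukwudi predeceased; the 1/3 allotted to Chukwudi's branch passes to Chukwudi's issue by representation.
Jide is the sole taker at this level and receives the full 1/3.
Ebele predeceased; the 1/3 allotted to Ebele's branch passes to Ebele's issue by representation.
The 1/3 is divided into 4 equal shares of 1/12 among Uzoma, Obafemi, Ifeoma, Kehinde.
Uzoma is living and takes 1/12.
Obafemi is living and takes 1/12.
Ifeoma predeceased; the 1/12 allotted to Ifeoma's branch passes to Ifeoma's issue by representation.
The 1/12 is divided into 2 equal shares of 1/24 among Chidinma, Temitope.
Chidinma is living and takes 1/24.
Temitope is living and takes 1/24.
Kehinde is living and takes 1/12.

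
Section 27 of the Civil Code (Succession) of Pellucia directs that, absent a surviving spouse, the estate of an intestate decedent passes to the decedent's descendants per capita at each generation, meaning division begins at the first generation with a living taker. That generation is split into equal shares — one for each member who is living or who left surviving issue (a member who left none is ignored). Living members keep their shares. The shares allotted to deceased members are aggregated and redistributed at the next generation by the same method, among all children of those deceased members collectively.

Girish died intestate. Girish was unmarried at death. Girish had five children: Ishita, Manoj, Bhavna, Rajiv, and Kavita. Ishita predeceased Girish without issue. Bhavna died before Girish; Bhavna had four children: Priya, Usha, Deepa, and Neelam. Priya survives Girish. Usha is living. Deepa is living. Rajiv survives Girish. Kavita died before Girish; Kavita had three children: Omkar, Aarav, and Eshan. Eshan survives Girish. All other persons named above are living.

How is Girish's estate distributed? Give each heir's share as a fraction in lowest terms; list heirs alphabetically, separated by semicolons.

Aarav 1/14; Deepa 1/14; Eshan 1/14; Manoj 1/4; Neelam 1/14; Omkar 1/14; Priya 1/14; Rajiv 1/4; Usha 1/14

There is no surviving spouse, so the entire estate passes to Girish's descendants per capita at each generation.
At generation 1 (Manoj, Bhavna, Rajiv, Kavita) there are 4 shares of (1)/4 = 1/4 each.
Living: Manoj and Rajiv — each takes 1/4.
Deceased: Bhavna and Kavita. Their combined 1/2 is pooled and carried to generation 2.
At generation 2 (Priya, Usha, Deepa, Neelam, Omkar, Aarav, Eshan) there are 7 shares of (1/2)/7 = 1/14 each.
Living: Priya, Usha, Deepa, Neelam, Omkar, Aarav, and Eshan — each takes 1/14.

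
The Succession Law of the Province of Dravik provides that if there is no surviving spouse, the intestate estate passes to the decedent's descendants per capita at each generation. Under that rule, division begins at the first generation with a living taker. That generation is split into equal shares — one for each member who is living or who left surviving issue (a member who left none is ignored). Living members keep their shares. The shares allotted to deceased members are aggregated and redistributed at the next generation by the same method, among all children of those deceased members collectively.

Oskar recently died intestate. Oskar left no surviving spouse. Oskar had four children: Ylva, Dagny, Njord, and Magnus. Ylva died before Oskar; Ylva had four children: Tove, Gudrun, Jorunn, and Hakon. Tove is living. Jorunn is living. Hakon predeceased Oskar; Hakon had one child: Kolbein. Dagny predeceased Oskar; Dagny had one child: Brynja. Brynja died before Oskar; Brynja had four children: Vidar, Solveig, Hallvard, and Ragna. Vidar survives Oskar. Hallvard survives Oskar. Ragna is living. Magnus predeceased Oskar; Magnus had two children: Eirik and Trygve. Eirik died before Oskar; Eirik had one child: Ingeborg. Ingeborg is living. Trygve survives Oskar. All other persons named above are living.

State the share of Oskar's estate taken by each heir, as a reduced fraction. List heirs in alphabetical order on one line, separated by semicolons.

There is no surviving spouse, so the entire estate passes to Oskar's descendants per capita at each generation.
At generation 1 (Ylva, Dagny, Njord, Magnus) there are 4 shares of (1)/4 = 1/4 each.
Living: Njord — each takes 1/4.
Deceased: Ylva, Dagny, and Magnus. Their combined 3/4 is pooled and carried to generation 2.
At generation 2 (Tove, Gudrun, Jorunn, Hakon, Brynja, Eirik, Trygve) there are 7 shares of (3/4)/7 = 3/28 each.
Living: Tove, Gudrun, Jorunn, and Trygve — each takes 3/28.
Deceased: Hakon, Brynja, and Eirik. Their combined 9/28 is pooled and carried to generation 3.
At generation 3 (Kolbein, Vidar, Solveig, Hallvard, Ragna, Ingeborg) there are 6 shares of (9/28)/6 = 3/56 each.
Living: Kolbein, Vidar, Solveig, Hallvard, Ragna, and Ingeborg — each takes 3/56.

Gudrun 3/28; Hallvard 3/56; Ingeborg 3/56; Jorunn 3/28; Kolbein 3/56; Njord 1/4; Ragna 3/56; Solveig 3/56; Tove 3/28; Trygve 3/28; Vidar 3/56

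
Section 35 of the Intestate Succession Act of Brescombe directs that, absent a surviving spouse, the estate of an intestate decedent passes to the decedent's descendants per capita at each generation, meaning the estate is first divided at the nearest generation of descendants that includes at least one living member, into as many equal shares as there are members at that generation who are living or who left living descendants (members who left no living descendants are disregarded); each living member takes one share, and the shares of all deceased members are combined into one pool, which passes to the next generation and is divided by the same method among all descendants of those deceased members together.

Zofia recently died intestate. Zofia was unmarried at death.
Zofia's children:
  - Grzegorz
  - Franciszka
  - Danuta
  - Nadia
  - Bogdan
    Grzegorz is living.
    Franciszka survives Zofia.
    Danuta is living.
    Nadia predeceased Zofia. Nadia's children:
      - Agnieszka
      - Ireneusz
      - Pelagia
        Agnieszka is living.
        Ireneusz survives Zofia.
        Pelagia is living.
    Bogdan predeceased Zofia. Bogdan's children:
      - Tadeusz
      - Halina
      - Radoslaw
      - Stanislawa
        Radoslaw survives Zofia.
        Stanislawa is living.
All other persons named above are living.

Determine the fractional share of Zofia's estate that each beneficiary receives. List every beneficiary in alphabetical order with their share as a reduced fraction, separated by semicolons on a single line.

Agnieszka 2/35; Danuta 1/5; Franciszka 1/5; Grzegorz 1/5; Halina 2/35; Ireneusz 2/35; Pelagia 2/35; Radoslaw 2/35; Stanislawa 2/35; Tadeusz 2/35

There is no surviving spouse, so the entire estate passes to Zofia's descendants per capita at each generation.
At generation 1 (Grzegorz, Franciszka, Danuta, Nadia, Bogdan) there are 5 shares of (1)/5 = 1/5 each.
Living: Grzegorz, Franciszka, and Danuta — each takes 1/5.
Deceased: Nadia and Bogdan. Their combined 2/5 is pooled and carried to generation 2.
At generation 2 (Agnieszka, Ireneusz, Pelagia, Tadeusz, Halina, Radoslaw, Stanislawa) there are 7 shares of (2/5)/7 = 2/35 each.
Living: Agnieszka, Ireneusz, Pelagia, Tadeusz, Halina, Radoslaw, and Stanislawa — each takes 2/35.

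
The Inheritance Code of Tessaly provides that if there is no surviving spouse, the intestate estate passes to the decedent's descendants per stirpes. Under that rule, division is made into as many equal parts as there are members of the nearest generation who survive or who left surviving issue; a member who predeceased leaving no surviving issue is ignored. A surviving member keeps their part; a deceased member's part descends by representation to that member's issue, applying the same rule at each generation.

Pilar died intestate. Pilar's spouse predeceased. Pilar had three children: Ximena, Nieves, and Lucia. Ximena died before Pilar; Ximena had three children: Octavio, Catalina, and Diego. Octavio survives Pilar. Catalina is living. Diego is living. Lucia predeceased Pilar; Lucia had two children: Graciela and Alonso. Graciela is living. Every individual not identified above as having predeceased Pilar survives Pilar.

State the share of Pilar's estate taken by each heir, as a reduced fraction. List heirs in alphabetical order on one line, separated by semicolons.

Alonso 1/6; Catalina 1/9; Diego 1/9; Graciela 1/6; Nieves 1/3; Octavio 1/9

There is no surviving spouse, so the entire estate passes to Pilar's descendants per stirpes.
The estate is divided into 3 equal shares of 1/3 among Ximena, Nieves, Lucia.
Ximena predeceased; the 1/3 allotted to Ximena's branch passes to Ximena's issue by representation.
The 1/3 is divided into 3 equal shares of 1/9 among Octavio, Catalina, Diego.
Octavio is living and takes 1/9.
Catalina is living and takes 1/9.
Diego is living and takes 1/9.
Nieves is living and takes 1/3.
Lucia predeceased; the 1/3 allotted to Lucia's branch passes to Lucia's issue by representation.
The 1/3 is divided into 2 equal shares of 1/6 among Graciela, Alonso.
Graciela is living and takes 1/6.
Alonso is living and takes 1/6.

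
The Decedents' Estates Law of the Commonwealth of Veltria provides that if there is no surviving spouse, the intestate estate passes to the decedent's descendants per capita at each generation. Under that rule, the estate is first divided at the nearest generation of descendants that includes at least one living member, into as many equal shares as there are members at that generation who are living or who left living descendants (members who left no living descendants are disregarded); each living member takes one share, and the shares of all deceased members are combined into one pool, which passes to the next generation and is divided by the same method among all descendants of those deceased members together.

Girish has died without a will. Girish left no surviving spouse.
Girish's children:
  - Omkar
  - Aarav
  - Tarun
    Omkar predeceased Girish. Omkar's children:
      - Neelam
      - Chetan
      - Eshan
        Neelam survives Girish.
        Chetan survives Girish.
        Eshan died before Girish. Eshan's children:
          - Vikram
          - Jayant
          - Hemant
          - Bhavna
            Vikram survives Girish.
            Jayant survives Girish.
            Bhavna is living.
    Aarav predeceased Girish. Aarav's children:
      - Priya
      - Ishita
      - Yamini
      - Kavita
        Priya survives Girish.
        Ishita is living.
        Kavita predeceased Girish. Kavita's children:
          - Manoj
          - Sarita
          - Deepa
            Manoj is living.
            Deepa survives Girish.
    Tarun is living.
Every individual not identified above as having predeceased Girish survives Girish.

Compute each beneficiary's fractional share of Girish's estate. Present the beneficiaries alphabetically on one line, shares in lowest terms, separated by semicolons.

Bhavna 4/147; Chetan 2/21; Deepa 4/147; Hemant 4/147; Ishita 2/21; Jayant 4/147; Manoj 4/147; Neelam 2/21; Priya 2/21; Sarita 4/147; Tarun 1/3; Vikram 4/147; Yamini 2/21

There is no surviving spouse, so the entire estate passes to Girish's descendants per capita at each generation.
At generation 1 (Omkar, Aarav, Tarun) there are 3 shares of (1)/3 = 1/3 each.
Living: Tarun — each takes 1/3.
Deceased: Omkar and Aarav. Their combined 2/3 is pooled and carried to generation 2.
At generation 2 (Neelam, Chetan, Eshan, Priya, Ishita, Yamini, Kavita) there are 7 shares of (2/3)/7 = 2/21 each.
Living: Neelam, Chetan, Priya, Ishita, and Yamini — each takes 2/21.
Deceased: Eshan and Kavita. Their combined 4/21 is pooled and carried to generation 3.
At generation 3 (Vikram, Jayant, Hemant, Bhavna, Manoj, Sarita, Deepa) there are 7 shares of (4/21)/7 = 4/147 each.
Living: Vikram, Jayant, Hemant, Bhavna, Manoj, Sarita, and Deepa — each takes 4/147.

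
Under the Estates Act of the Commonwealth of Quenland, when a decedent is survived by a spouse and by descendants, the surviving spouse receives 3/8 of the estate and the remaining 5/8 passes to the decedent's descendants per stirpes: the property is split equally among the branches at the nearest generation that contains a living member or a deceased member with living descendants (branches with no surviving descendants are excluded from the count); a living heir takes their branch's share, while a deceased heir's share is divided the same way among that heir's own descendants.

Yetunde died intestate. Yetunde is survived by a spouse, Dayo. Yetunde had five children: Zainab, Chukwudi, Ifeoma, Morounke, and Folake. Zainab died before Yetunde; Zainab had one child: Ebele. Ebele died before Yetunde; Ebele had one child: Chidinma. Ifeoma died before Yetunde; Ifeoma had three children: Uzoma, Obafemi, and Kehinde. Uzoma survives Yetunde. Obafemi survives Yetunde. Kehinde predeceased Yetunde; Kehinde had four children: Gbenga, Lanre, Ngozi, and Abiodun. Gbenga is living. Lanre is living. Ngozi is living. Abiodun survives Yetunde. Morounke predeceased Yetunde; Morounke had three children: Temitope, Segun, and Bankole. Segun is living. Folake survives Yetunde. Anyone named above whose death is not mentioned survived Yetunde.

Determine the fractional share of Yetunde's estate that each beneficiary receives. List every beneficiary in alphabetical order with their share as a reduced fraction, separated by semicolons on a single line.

Abiodun 1/96; Bankole 1/24; Chidinma 1/8; Chukwudi 1/8; Dayo 3/8; Folake 1/8; Gbenga 1/96; Lanre 1/96; Ngozi 1/96; Obafemi 1/24; Segun 1/24; Temitope 1/24; Uzoma 1/24

Dayo, as surviving spouse, takes 3/8.
The remaining 5/8 passes to Yetunde's descendants per stirpes.
The 5/8 is divided into 5 equal shares of 1/8 among Zainab, Chukwudi, Ifeoma, Morounke, Folake.
Zainab predeceased; the 1/8 allotted to Zainab's branch passes to Zainab's issue by representation.
Ebele's line is the sole branch at this level, so the full 1/8 passes to Ebele's issue by representation.
Chidinma is the sole taker at this level and receives the full 1/8.
Chukwudi is living and takes 1/8.
Ifeoma predeceased; the 1/8 allotted to Ifeoma's branch passes to Ifeoma's issue by representation.
The 1/8 is divided into 3 equal shares of 1/24 among Uzoma, Obafemi, Kehinde.
Uzoma is living and takes 1/24.
Obafemi is living and takes 1/24.
Kehinde predeceased; the 1/24 allotted to Kehinde's branch passes to Kehinde's issue by representation.
The 1/24 is divided into 4 equal shares of 1/96 among Gbenga, Lanre, Ngozi, Abiodun.
Gbenga is living and takes 1/96.
Lanre is living and takes 1/96.
Ngozi is living and takes 1/96.
Abiodun is living and takes 1/96.
Morounke predeceased; the 1/8 allotted to Morounke's branch passes to Morounke's issue by representation.
The 1/8 is divided into 3 equal shares of 1/24 among Temitope, Segun, Bankole.
Temitope is living and takes 1/24.
Segun is living and takes 1/24.
Bankole is living and takes 1/24.
Folake is living and takes 1/8.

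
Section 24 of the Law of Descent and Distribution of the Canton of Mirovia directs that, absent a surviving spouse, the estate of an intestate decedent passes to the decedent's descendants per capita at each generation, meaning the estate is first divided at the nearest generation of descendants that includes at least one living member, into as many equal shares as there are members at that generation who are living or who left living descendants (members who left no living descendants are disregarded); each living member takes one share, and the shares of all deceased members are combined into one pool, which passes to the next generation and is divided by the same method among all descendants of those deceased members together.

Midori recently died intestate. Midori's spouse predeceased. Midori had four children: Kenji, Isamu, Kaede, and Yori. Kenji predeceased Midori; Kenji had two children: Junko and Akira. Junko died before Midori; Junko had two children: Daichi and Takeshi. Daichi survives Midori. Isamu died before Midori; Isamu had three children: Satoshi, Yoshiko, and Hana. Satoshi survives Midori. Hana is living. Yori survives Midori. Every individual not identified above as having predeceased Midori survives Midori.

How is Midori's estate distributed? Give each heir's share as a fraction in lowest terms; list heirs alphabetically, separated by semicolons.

There is no surviving spouse, so the entire estate passes to Midori's descendants per capita at each generation.
At generation 1 (Kenji, Isamu, Kaede, Yori) there are 4 shares of (1)/4 = 1/4 each.
Living: Kaede and Yori — each takes 1/4.
Deceased: Kenji and Isamu. Their combined 1/2 is pooled and carried to generation 2.
At generation 2 (Junko, Akira, Satoshi, Yoshiko, Hana) there are 5 shares of (1/2)/5 = 1/10 each.
Living: Akira, Satoshi, Yoshiko, and Hana — each takes 1/10.
Deceased: Junko. That 1/10 share is carried to generation 3.
At generation 3 (Daichi, Takeshi) there are 2 shares of (1/10)/2 = 1/20 each.
Living: Daichi and Takeshi — each takes 1/20.

Akira 1/10; Daichi 1/20; Hana 1/10; Kaede 1/4; Satoshi 1/10; Takeshi 1/20; Yori 1/4; Yoshiko 1/10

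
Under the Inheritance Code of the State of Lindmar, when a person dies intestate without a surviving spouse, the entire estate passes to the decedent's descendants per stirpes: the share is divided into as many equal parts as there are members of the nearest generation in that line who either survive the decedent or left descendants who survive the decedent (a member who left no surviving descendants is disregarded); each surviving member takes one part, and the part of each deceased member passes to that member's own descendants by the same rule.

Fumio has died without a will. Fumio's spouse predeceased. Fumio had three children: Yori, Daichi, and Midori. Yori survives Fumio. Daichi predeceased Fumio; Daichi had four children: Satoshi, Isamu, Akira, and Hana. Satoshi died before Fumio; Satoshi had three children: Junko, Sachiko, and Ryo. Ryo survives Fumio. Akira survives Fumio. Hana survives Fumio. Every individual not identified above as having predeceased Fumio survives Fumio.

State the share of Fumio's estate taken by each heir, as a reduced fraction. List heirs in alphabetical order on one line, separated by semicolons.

There is no surviving spouse, so the entire estate passes to Fumio's descendants per stirpes.
The estate is divided into 3 equal shares of 1/3 among Yori, Daichi, Midori.
Yori is living and takes 1/3.
Daichi predeceased; the 1/3 allotted to Daichi's branch passes to Daichi's issue by representation.
The 1/3 is divided into 4 equal shares of 1/12 among Satoshi, Isamu, Akira, Hana.
Satoshi predeceased; the 1/12 allotted to Satoshi's branch passes to Satoshi's issue by representation.
The 1/12 is divided into 3 equal shares of 1/36 among Junko, Sachiko, Ryo.
Junko is living and takes 1/36.
Sachiko is living and takes 1/36.
Ryo is living and takes 1/36.
Isamu is living and takes 1/12.
Akira is living and takes 1/12.
Hana is living and takes 1/12.
Midori is living and takes 1/3.

Akira 1/12; Hana 1/12; Isamu 1/12; Junko 1/36; Midori 1/3; Ryo 1/36; Sachiko 1/36; Yori 1/3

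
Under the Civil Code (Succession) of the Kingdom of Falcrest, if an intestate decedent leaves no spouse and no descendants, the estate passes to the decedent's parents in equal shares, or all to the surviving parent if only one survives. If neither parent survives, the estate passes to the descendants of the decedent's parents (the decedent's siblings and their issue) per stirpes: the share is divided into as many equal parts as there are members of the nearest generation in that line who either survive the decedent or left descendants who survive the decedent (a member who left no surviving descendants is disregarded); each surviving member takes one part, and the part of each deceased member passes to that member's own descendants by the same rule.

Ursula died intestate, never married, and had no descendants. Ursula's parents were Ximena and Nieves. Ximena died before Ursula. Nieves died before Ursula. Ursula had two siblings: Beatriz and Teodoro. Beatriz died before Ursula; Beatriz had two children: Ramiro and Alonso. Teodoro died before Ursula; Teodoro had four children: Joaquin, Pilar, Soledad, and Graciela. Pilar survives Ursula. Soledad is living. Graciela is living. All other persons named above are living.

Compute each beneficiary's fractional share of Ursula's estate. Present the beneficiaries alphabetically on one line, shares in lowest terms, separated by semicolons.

Neither parent survives and there are no descendants, so the estate passes to Ursula's siblings and their issue per stirpes.
The estate is divided into 2 equal shares of 1/2 among Beatriz, Teodoro.
Beatriz predeceased; the 1/2 allotted to Beatriz's branch passes to Beatriz's issue by representation.
The 1/2 is divided into 2 equal shares of 1/4 among Ramiro, Alonso.
Ramiro is living and takes 1/4.
Alonso is living and takes 1/4.
Teodoro predeceased; the 1/2 allotted to Teodoro's branch passes to Teodoro's issue by representation.
The 1/2 is divided into 4 equal shares of 1/8 among Joaquin, Pilar, Soledad, Graciela.
Joaquin is living and takes 1/8.
Pilar is living and takes 1/8.
Soledad is living and takes 1/8.
Graciela is living and takes 1/8.

Alonso 1/4; Graciela 1/8; Joaquin 1/8; Pilar 1/8; Ramiro 1/4; Soledad 1/8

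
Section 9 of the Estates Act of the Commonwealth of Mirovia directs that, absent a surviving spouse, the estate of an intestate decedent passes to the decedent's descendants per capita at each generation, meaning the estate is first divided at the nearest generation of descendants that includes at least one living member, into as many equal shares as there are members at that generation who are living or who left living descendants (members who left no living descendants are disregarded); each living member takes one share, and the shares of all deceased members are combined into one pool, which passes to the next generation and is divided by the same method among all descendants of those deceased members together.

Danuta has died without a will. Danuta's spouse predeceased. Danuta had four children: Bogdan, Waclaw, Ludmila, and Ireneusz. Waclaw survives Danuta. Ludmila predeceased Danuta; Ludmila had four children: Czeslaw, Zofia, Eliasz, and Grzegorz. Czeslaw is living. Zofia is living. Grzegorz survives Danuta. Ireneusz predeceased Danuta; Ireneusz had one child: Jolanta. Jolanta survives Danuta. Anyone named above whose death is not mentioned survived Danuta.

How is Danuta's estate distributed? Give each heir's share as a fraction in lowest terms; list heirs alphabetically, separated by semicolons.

Bogdan 1/4; Czeslaw 1/10; Eliasz 1/10; Grzegorz 1/10; Jolanta 1/10; Waclaw 1/4; Zofia 1/10

There is no surviving spouse, so the entire estate passes to Danuta's descendants per capita at each generation.
At generation 1 (Bogdan, Waclaw, Ludmila, Ireneusz) there are 4 shares of (1)/4 = 1/4 each.
Living: Bogdan and Waclaw — each takes 1/4.
Deceased: Ludmila and Ireneusz. Their combined 1/2 is pooled and carried to generation 2.
At generation 2 (Czeslaw, Zofia, Eliasz, Grzegorz, Jolanta) there are 5 shares of (1/2)/5 = 1/10 each.
Living: Czeslaw, Zofia, Eliasz, Grzegorz, and Jolanta — each takes 1/10.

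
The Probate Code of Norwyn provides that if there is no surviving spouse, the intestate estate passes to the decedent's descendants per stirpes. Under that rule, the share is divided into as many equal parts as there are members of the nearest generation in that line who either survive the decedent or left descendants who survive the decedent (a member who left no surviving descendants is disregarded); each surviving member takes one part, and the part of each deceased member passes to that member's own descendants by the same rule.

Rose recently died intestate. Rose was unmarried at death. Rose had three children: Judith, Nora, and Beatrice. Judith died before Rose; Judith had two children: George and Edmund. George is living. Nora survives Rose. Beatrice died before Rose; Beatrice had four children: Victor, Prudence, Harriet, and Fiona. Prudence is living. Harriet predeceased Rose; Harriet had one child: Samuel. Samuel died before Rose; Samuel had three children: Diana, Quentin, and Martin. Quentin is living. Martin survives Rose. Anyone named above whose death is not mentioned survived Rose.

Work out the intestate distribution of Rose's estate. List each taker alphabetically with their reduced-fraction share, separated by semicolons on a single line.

There is no surviving spouse, so the entire estate passes to Rose's descendants per stirpes.
The estate is divided into 3 equal shares of 1/3 among Judith, Nora, Beatrice.
Judith predeceased; the 1/3 allotted to Judith's branch passes to Judith's issue by representation.
The 1/3 is divided into 2 equal shares of 1/6 among George, Edmund.
George is living and takes 1/6.
Edmund is living and takes 1/6.
Nora is living and takes 1/3.
Beatrice predeceased; the 1/3 allotted to Beatrice's branch passes to Beatrice's issue by representation.
The 1/3 is divided into 4 equal shares of 1/12 among Victor, Prudence, Harriet, Fiona.
Victor is living and takes 1/12.
Prudence is living and takes 1/12.
Harriet predeceased; the 1/12 allotted to Harriet's branch passes to Harriet's issue by representation.
Samuel's line is the sole branch at this level, so the full 1/12 passes to Samuel's issue by representation.
The 1/12 is divided into 3 equal shares of 1/36 among Diana, Quentin, Martin.
Diana is living and takes 1/36.
Quentin is living and takes 1/36.
Martin is living and takes 1/36.
Fiona is living and takes 1/12.

Diana 1/36; Edmund 1/6; Fiona 1/12; George 1/6; Martin 1/36; Nora 1/3; Prudence 1/12; Quentin 1/36; Victor 1/12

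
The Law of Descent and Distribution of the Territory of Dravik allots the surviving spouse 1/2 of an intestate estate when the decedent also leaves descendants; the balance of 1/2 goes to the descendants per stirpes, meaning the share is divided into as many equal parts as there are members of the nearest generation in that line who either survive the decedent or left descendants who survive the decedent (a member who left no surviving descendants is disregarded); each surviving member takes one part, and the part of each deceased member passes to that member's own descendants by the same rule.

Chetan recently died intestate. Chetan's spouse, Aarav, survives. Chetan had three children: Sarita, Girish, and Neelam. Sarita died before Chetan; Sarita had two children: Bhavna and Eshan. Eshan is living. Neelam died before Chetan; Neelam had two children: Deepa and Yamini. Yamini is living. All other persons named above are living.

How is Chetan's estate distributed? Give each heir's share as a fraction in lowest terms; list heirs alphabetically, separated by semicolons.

Aarav, as surviving spouse, takes 1/2.
The remaining 1/2 passes to Chetan's descendants per stirpes.
The 1/2 is divided into 3 equal shares of 1/6 among Sarita, Girish, Neelam.
Sarita predeceased; the 1/6 allotted to Sarita's branch passes to Sarita's issue by representation.
The 1/6 is divided into 2 equal shares of 1/12 among Bhavna, Eshan.
Bhavna is living and takes 1/12.
Eshan is living and takes 1/12.
Girish is living and takes 1/6.
Neelam predeceased; the 1/6 allotted to Neelam's branch passes to Neelam's issue by representation.
The 1/6 is divided into 2 equal shares of 1/12 among Deepa, Yamini.
Deepa is living and takes 1/12.
Yamini is living and takes 1/12.

Aarav 1/2; Bhavna 1/12; Deepa 1/12; Eshan 1/12; Girish 1/6; Yamini 1/12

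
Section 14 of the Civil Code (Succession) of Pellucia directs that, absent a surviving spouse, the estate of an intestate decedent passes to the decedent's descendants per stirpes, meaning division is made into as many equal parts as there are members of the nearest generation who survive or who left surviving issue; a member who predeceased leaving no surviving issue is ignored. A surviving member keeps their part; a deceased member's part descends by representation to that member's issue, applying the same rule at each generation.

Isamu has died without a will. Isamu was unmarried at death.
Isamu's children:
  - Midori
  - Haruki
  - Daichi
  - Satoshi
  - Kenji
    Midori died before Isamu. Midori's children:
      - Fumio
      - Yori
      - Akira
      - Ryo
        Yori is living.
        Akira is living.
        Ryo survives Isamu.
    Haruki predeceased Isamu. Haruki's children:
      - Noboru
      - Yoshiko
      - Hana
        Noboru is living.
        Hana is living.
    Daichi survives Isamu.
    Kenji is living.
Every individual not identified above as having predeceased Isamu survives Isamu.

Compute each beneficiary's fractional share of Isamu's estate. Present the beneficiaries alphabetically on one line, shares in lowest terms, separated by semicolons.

There is no surviving spouse, so the entire estate passes to Isamu's descendants per stirpes.
The estate is divided into 5 equal shares of 1/5 among Midori, Haruki, Daichi, Satoshi, Kenji.
Midori predeceased; the 1/5 allotted to Midori's branch passes to Midori's issue by representation.
The 1/5 is divided into 4 equal shares of 1/20 among Fumio, Yori, Akira, Ryo.
Fumio is living and takes 1/20.
Yori is living and takes 1/20.
Akira is living and takes 1/20.
Ryo is living and takes 1/20.
Haruki predeceased; the 1/5 allotted to Haruki's branch passes to Haruki's issue by representation.
The 1/5 is divided into 3 equal shares of 1/15 among Noboru, Yoshiko, Hana.
Noboru is living and takes 1/15.
Yoshiko is living and takes 1/15.
Hana is living and takes 1/15.
Daichi is living and takes 1/5.
Satoshi is living and takes 1/5.
Kenji is living and takes 1/5.

Akira 1/20; Daichi 1/5; Fumio 1/20; Hana 1/15; Kenji 1/5; Noboru 1/15; Ryo 1/20; Satoshi 1/5; Yori 1/20; Yoshiko 1/15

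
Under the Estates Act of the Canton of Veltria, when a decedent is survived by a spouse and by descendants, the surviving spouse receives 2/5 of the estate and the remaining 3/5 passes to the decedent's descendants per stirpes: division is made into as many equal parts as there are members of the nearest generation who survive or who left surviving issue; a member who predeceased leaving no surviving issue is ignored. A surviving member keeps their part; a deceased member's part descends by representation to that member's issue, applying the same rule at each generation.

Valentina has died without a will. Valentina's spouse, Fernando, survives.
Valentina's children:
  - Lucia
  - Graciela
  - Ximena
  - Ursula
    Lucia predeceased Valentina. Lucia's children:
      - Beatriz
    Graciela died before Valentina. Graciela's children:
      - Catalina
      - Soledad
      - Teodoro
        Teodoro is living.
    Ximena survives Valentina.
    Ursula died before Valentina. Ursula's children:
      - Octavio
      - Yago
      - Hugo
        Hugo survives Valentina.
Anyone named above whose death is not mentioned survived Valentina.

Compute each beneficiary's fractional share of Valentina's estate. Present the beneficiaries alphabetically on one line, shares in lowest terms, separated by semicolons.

Fernando, as surviving spouse, takes 2/5.
The remaining 3/5 passes to Valentina's descendants per stirpes.
The 3/5 is divided into 4 equal shares of 3/20 among Lucia, Graciela, Ximena, Ursula.
Lucia predeceased; the 3/20 allotted to Lucia's branch passes to Lucia's issue by representation.
Beatriz is the sole taker at this level and receives the full 3/20.
Graciela predeceased; the 3/20 allotted to Graciela's branch passes to Graciela's issue by representation.
The 3/20 is divided into 3 equal shares of 1/20 among Catalina, Soledad, Teodoro.
Catalina is living and takes 1/20.
Soledad is living and takes 1/20.
Teodoro is living and takes 1/20.
Ximena is living and takes 3/20.
Ursula predeceased; the 3/20 allotted to Ursula's branch passes to Ursula's issue by representation.
The 3/20 is divided into 3 equal shares of 1/20 among Octavio, Yago, Hugo.
Octavio is living and takes 1/20.
Yago is living and takes 1/20.
Hugo is living and takes 1/20.

Beatriz 3/20; Catalina 1/20; Fernando 2/5; Hugo 1/20; Octavio 1/20; Soledad 1/20; Teodoro 1/20; Ximena 3/20; Yago 1/20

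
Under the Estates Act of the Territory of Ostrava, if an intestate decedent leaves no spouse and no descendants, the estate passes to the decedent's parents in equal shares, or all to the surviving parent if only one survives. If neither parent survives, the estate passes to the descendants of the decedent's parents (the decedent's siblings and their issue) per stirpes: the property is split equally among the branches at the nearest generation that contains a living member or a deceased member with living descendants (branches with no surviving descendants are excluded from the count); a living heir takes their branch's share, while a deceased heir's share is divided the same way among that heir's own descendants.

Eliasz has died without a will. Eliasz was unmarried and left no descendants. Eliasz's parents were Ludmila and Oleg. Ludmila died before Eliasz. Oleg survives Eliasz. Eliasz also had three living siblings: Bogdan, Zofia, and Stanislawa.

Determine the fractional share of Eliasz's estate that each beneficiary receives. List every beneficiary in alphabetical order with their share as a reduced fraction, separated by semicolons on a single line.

Oleg 1

Only one parent, Oleg, survives, so Oleg takes the entire estate. The siblings take nothing because a surviving parent has priority.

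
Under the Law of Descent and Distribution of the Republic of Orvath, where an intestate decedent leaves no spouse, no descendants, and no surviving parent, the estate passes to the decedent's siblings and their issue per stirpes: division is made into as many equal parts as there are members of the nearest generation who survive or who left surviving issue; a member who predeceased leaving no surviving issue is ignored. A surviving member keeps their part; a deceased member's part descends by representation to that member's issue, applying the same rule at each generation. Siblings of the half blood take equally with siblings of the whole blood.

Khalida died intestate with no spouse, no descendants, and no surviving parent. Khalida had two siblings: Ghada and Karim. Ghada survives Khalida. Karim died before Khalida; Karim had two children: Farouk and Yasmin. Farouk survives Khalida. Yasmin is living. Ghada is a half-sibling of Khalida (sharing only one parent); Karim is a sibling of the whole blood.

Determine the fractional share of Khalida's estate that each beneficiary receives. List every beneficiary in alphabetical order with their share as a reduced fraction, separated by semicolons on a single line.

No spouse, descendants, or parent survives, so the estate passes to Khalida's siblings per stirpes.
Half-blood and whole-blood siblings take equally under the stated rule.
The estate is divided into 2 equal shares of 1/2 among Ghada, Karim.
Ghada is living and takes 1/2.
Karim predeceased; the 1/2 allotted to Karim's branch passes to Karim's issue by representation.
The 1/2 is divided into 2 equal shares of 1/4 among Farouk, Yasmin.
Farouk is living and takes 1/4.
Yasmin is living and takes 1/4.

Farouk 1/4; Ghada 1/2; Yasmin 1/4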